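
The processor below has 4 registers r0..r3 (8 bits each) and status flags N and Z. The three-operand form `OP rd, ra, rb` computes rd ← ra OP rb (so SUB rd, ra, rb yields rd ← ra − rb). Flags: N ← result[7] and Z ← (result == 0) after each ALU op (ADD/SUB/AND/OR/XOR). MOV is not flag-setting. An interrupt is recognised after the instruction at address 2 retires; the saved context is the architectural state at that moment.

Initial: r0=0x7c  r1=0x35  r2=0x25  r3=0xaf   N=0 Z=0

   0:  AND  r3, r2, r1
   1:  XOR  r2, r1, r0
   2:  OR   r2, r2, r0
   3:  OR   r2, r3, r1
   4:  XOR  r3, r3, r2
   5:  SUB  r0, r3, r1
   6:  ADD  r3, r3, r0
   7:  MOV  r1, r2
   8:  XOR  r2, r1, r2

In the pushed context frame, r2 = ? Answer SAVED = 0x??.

after  0: r0=0x7c r1=0x35 r2=0x25 r3=0x25  N=0 Z=0
after  1: r0=0x7c r1=0x35 r2=0x49 r3=0x25  N=0 Z=0
after  2: r0=0x7c r1=0x35 r2=0x7d r3=0x25  N=0 Z=0
-- IRQ taken; context saved, return-PC = 3 --

SAVED = 0x7d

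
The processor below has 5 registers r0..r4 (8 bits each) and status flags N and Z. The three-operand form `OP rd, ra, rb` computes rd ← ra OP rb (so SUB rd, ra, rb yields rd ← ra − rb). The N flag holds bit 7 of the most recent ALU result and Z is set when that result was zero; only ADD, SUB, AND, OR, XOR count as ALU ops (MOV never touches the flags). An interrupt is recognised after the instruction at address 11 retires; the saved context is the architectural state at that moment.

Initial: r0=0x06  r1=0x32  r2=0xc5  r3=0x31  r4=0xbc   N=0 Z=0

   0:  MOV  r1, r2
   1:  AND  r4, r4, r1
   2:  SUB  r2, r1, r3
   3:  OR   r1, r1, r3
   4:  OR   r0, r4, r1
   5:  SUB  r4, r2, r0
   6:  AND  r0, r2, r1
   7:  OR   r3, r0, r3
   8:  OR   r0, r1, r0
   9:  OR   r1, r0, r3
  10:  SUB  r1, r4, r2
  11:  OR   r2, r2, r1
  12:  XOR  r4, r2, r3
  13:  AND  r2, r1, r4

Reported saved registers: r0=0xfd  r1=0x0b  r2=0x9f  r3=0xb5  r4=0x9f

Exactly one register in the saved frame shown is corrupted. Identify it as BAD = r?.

after  0: r0=0x06 r1=0xc5 r2=0xc5 r3=0x31 r4=0xbc  N=0 Z=0
after  1: r0=0x06 r1=0xc5 r2=0xc5 r3=0x31 r4=0x84  N=1 Z=0
after  2: r0=0x06 r1=0xc5 r2=0x94 r3=0x31 r4=0x84  N=1 Z=0
after  3: r0=0x06 r1=0xf5 r2=0x94 r3=0x31 r4=0x84  N=1 Z=0
after  4: r0=0xf5 r1=0xf5 r2=0x94 r3=0x31 r4=0x84  N=1 Z=0
after  5: r0=0xf5 r1=0xf5 r2=0x94 r3=0x31 r4=0x9f  N=1 Z=0
after  6: r0=0x94 r1=0xf5 r2=0x94 r3=0x31 r4=0x9f  N=1 Z=0
after  7: r0=0x94 r1=0xf5 r2=0x94 r3=0xb5 r4=0x9f  N=1 Z=0
after  8: r0=0xf5 r1=0xf5 r2=0x94 r3=0xb5 r4=0x9f  N=1 Z=0
after  9: r0=0xf5 r1=0xf5 r2=0x94 r3=0xb5 r4=0x9f  N=1 Z=0
after 10: r0=0xf5 r1=0x0b r2=0x94 r3=0xb5 r4=0x9f  N=0 Z=0
after 11: r0=0xf5 r1=0x0b r2=0x9f r3=0xb5 r4=0x9f  N=1 Z=0
-- IRQ taken; context saved, return-PC = 12 --
mismatch: r0: reported 0xfd vs actual 0xf5

BAD = r0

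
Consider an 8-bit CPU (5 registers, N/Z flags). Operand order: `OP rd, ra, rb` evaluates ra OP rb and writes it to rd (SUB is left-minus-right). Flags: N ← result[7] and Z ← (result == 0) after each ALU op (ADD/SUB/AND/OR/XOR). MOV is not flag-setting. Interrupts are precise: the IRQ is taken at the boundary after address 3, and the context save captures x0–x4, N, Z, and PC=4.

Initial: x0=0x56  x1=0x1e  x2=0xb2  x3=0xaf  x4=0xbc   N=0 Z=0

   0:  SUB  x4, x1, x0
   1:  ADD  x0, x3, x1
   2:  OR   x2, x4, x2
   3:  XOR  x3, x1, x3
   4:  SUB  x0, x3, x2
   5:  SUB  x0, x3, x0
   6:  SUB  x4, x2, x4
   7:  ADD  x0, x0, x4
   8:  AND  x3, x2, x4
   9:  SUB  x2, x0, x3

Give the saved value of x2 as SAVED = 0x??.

after  0: x0=0x56 x1=0x1e x2=0xb2 x3=0xaf x4=0xc8  N=1 Z=0
after  1: x0=0xcd x1=0x1e x2=0xb2 x3=0xaf x4=0xc8  N=1 Z=0
after  2: x0=0xcd x1=0x1e x2=0xfa x3=0xaf x4=0xc8  N=1 Z=0
after  3: x0=0xcd x1=0x1e x2=0xfa x3=0xb1 x4=0xc8  N=1 Z=0
-- IRQ taken; context saved, return-PC = 4 --

SAVED = 0xfa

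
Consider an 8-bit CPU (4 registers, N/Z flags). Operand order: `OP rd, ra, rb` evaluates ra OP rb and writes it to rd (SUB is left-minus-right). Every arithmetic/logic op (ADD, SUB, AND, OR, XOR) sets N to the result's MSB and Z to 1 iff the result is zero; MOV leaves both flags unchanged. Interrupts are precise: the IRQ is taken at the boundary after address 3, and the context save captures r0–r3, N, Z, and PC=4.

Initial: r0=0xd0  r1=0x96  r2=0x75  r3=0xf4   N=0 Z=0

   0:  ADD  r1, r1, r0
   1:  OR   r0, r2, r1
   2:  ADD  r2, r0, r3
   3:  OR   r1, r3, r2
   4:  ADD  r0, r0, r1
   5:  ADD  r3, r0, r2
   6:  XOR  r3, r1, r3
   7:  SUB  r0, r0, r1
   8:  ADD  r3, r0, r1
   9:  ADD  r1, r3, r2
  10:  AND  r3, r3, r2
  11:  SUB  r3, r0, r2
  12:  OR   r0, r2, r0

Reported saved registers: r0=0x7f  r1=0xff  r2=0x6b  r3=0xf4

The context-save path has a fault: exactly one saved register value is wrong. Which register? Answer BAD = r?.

after  0: r0=0xd0 r1=0x66 r2=0x75 r3=0xf4  N=0 Z=0
after  1: r0=0x77 r1=0x66 r2=0x75 r3=0xf4  N=0 Z=0
after  2: r0=0x77 r1=0x66 r2=0x6b r3=0xf4  N=0 Z=0
after  3: r0=0x77 r1=0xff r2=0x6b r3=0xf4  N=1 Z=0
-- IRQ taken; context saved, return-PC = 4 --
mismatch: r0: reported 0x7f vs actual 0x77

BAD = r0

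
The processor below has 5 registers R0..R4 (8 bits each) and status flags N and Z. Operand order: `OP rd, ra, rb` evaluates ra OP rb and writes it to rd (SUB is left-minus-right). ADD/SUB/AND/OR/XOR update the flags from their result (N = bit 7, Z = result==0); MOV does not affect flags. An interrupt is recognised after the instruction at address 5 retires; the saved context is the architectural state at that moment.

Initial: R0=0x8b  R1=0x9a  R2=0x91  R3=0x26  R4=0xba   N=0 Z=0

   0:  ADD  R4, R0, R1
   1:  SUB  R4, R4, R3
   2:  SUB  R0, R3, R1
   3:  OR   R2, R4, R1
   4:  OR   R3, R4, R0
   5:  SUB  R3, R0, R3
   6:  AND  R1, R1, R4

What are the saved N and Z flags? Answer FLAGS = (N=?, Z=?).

after  0: R0=0x8b R1=0x9a R2=0x91 R3=0x26 R4=0x25  N=0 Z=0
after  1: R0=0x8b R1=0x9a R2=0x91 R3=0x26 R4=0xff  N=1 Z=0
after  2: R0=0x8c R1=0x9a R2=0x91 R3=0x26 R4=0xff  N=1 Z=0
after  3: R0=0x8c R1=0x9a R2=0xff R3=0x26 R4=0xff  N=1 Z=0
after  4: R0=0x8c R1=0x9a R2=0xff R3=0xff R4=0xff  N=1 Z=0
after  5: R0=0x8c R1=0x9a R2=0xff R3=0x8d R4=0xff  N=1 Z=0
-- IRQ taken; context saved, return-PC = 6 --

FLAGS = (N=1, Z=0)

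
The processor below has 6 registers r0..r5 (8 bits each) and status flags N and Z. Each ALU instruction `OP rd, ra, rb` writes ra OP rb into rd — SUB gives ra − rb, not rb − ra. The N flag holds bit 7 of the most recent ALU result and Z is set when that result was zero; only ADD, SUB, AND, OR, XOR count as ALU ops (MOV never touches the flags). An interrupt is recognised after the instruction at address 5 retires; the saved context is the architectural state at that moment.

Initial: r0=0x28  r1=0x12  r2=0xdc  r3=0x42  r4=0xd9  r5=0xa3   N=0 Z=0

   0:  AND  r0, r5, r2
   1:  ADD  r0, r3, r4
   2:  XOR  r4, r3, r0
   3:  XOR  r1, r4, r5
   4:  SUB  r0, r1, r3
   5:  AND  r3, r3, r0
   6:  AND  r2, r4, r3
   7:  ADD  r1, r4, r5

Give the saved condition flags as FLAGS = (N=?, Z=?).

after  0: r0=0x80 r1=0x12 r2=0xdc r3=0x42 r4=0xd9 r5=0xa3  N=1 Z=0
after  1: r0=0x1b r1=0x12 r2=0xdc r3=0x42 r4=0xd9 r5=0xa3  N=0 Z=0
after  2: r0=0x1b r1=0x12 r2=0xdc r3=0x42 r4=0x59 r5=0xa3  N=0 Z=0
after  3: r0=0x1b r1=0xfa r2=0xdc r3=0x42 r4=0x59 r5=0xa3  N=1 Z=0
after  4: r0=0xb8 r1=0xfa r2=0xdc r3=0x42 r4=0x59 r5=0xa3  N=1 Z=0
after  5: r0=0xb8 r1=0xfa r2=0xdc r3=0x00 r4=0x59 r5=0xa3  N=0 Z=1
-- IRQ taken; context saved, return-PC = 6 --

FLAGS = (N=0, Z=1)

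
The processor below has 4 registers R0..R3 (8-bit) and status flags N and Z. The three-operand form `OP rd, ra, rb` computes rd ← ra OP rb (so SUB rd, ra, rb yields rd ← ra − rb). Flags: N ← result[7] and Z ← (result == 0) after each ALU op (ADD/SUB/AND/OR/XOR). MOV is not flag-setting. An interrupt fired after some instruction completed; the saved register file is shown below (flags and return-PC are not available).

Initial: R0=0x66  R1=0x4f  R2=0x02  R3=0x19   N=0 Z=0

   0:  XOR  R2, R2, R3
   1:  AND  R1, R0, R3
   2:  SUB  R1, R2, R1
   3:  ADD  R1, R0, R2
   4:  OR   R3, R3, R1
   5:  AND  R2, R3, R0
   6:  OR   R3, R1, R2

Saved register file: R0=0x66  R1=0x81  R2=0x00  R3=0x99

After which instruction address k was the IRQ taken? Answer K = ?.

K = 5

after  0: R0=0x66 R1=0x4f R2=0x1b R3=0x19  N=0 Z=0
after  1: R0=0x66 R1=0x00 R2=0x1b R3=0x19  N=0 Z=1
after  2: R0=0x66 R1=0x1b R2=0x1b R3=0x19  N=0 Z=0
after  3: R0=0x66 R1=0x81 R2=0x1b R3=0x19  N=1 Z=0
after  4: R0=0x66 R1=0x81 R2=0x1b R3=0x99  N=1 Z=0
after  5: R0=0x66 R1=0x81 R2=0x00 R3=0x99  N=0 Z=1
-- IRQ taken; context saved, return-PC = 6 --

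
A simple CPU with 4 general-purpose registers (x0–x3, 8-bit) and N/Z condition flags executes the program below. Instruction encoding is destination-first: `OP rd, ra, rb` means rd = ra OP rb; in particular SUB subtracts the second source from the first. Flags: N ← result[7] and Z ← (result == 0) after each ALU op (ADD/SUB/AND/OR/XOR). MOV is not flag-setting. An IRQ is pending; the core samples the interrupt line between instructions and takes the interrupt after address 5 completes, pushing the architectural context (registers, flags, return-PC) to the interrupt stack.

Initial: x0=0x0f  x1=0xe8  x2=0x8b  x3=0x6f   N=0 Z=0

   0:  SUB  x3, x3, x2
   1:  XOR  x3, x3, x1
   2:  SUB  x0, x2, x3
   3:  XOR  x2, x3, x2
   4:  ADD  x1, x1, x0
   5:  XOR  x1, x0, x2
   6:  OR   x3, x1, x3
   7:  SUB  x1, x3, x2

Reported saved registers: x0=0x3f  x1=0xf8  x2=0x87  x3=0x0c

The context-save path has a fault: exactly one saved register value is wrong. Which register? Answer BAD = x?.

BAD = x0

after  0: x0=0x0f x1=0xe8 x2=0x8b x3=0xe4  N=1 Z=0
after  1: x0=0x0f x1=0xe8 x2=0x8b x3=0x0c  N=0 Z=0
after  2: x0=0x7f x1=0xe8 x2=0x8b x3=0x0c  N=0 Z=0
after  3: x0=0x7f x1=0xe8 x2=0x87 x3=0x0c  N=1 Z=0
after  4: x0=0x7f x1=0x67 x2=0x87 x3=0x0c  N=0 Z=0
after  5: x0=0x7f x1=0xf8 x2=0x87 x3=0x0c  N=1 Z=0
-- IRQ taken; context saved, return-PC = 6 --
mismatch: x0: reported 0x3f vs actual 0x7f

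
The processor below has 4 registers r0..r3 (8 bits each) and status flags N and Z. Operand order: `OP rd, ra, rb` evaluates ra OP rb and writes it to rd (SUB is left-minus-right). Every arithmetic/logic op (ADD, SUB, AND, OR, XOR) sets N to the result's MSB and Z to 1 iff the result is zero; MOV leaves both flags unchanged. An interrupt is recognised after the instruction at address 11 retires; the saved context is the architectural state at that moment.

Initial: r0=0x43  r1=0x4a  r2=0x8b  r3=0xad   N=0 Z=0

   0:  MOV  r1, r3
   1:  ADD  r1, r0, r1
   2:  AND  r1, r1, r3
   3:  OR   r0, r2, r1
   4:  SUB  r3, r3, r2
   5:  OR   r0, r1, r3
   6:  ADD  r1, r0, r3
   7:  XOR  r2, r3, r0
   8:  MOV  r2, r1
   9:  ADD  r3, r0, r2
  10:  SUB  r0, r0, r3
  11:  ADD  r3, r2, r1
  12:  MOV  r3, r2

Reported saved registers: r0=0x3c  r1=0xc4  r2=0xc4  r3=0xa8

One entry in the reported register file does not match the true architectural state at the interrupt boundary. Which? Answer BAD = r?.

after  0: r0=0x43 r1=0xad r2=0x8b r3=0xad  N=0 Z=0
after  1: r0=0x43 r1=0xf0 r2=0x8b r3=0xad  N=1 Z=0
after  2: r0=0x43 r1=0xa0 r2=0x8b r3=0xad  N=1 Z=0
after  3: r0=0xab r1=0xa0 r2=0x8b r3=0xad  N=1 Z=0
after  4: r0=0xab r1=0xa0 r2=0x8b r3=0x22  N=0 Z=0
after  5: r0=0xa2 r1=0xa0 r2=0x8b r3=0x22  N=1 Z=0
after  6: r0=0xa2 r1=0xc4 r2=0x8b r3=0x22  N=1 Z=0
after  7: r0=0xa2 r1=0xc4 r2=0x80 r3=0x22  N=1 Z=0
after  8: r0=0xa2 r1=0xc4 r2=0xc4 r3=0x22  N=1 Z=0
after  9: r0=0xa2 r1=0xc4 r2=0xc4 r3=0x66  N=0 Z=0
after 10: r0=0x3c r1=0xc4 r2=0xc4 r3=0x66  N=0 Z=0
after 11: r0=0x3c r1=0xc4 r2=0xc4 r3=0x88  N=1 Z=0
-- IRQ taken; context saved, return-PC = 12 --
mismatch: r3: reported 0xa8 vs actual 0x88

BAD = r3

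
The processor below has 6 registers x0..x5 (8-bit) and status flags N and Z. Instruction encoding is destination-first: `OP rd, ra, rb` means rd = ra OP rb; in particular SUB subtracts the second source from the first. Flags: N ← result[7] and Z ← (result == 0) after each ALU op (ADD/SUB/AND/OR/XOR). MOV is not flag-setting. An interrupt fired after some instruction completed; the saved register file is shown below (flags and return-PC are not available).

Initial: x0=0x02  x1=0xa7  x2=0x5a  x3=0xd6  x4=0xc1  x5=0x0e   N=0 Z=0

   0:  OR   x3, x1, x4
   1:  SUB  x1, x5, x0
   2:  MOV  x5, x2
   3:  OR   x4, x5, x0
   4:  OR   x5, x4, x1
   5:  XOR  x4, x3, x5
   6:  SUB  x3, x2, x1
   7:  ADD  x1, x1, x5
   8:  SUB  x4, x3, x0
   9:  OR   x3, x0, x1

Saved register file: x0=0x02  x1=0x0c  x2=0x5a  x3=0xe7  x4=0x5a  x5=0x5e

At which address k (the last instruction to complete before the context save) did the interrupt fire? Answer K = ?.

after  0: x0=0x02 x1=0xa7 x2=0x5a x3=0xe7 x4=0xc1 x5=0x0e  N=1 Z=0
after  1: x0=0x02 x1=0x0c x2=0x5a x3=0xe7 x4=0xc1 x5=0x0e  N=0 Z=0
after  2: x0=0x02 x1=0x0c x2=0x5a x3=0xe7 x4=0xc1 x5=0x5a  N=0 Z=0
after  3: x0=0x02 x1=0x0c x2=0x5a x3=0xe7 x4=0x5a x5=0x5a  N=0 Z=0
after  4: x0=0x02 x1=0x0c x2=0x5a x3=0xe7 x4=0x5a x5=0x5e  N=0 Z=0
-- IRQ taken; context saved, return-PC = 5 --

K = 4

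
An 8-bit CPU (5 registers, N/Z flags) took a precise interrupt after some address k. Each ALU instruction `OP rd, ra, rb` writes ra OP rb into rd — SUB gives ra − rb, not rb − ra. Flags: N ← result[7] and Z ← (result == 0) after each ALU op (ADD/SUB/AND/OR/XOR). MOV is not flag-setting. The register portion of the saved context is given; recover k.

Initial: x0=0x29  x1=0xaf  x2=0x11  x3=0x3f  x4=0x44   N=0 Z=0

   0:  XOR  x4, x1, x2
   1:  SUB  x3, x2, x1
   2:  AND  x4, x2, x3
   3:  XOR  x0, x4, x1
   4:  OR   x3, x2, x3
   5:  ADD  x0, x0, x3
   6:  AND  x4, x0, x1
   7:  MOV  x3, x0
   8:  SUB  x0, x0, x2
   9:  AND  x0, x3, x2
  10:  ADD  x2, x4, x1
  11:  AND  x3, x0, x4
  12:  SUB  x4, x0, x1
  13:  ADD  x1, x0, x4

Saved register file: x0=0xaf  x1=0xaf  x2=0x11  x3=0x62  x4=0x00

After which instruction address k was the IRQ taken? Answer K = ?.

after  0: x0=0x29 x1=0xaf x2=0x11 x3=0x3f x4=0xbe  N=1 Z=0
after  1: x0=0x29 x1=0xaf x2=0x11 x3=0x62 x4=0xbe  N=0 Z=0
after  2: x0=0x29 x1=0xaf x2=0x11 x3=0x62 x4=0x00  N=0 Z=1
after  3: x0=0xaf x1=0xaf x2=0x11 x3=0x62 x4=0x00  N=1 Z=0
-- IRQ taken; context saved, return-PC = 4 --

K = 3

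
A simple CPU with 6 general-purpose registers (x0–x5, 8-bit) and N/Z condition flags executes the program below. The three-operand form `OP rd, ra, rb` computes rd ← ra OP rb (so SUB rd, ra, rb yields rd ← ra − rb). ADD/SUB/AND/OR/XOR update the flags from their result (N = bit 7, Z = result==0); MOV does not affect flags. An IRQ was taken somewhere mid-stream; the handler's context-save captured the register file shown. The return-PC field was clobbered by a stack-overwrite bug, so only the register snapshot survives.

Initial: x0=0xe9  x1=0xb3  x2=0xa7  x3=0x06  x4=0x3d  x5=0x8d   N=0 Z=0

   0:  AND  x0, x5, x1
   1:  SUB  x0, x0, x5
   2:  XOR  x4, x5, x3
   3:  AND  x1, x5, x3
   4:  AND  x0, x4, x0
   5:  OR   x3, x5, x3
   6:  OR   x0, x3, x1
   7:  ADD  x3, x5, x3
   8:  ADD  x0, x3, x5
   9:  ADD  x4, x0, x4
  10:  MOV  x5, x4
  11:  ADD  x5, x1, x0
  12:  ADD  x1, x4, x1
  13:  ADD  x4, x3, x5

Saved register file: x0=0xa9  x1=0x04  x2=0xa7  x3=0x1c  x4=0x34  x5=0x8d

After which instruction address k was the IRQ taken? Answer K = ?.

K = 9

after  0: x0=0x81 x1=0xb3 x2=0xa7 x3=0x06 x4=0x3d x5=0x8d  N=1 Z=0
after  1: x0=0xf4 x1=0xb3 x2=0xa7 x3=0x06 x4=0x3d x5=0x8d  N=1 Z=0
after  2: x0=0xf4 x1=0xb3 x2=0xa7 x3=0x06 x4=0x8b x5=0x8d  N=1 Z=0
after  3: x0=0xf4 x1=0x04 x2=0xa7 x3=0x06 x4=0x8b x5=0x8d  N=0 Z=0
after  4: x0=0x80 x1=0x04 x2=0xa7 x3=0x06 x4=0x8b x5=0x8d  N=1 Z=0
after  5: x0=0x80 x1=0x04 x2=0xa7 x3=0x8f x4=0x8b x5=0x8d  N=1 Z=0
after  6: x0=0x8f x1=0x04 x2=0xa7 x3=0x8f x4=0x8b x5=0x8d  N=1 Z=0
after  7: x0=0x8f x1=0x04 x2=0xa7 x3=0x1c x4=0x8b x5=0x8d  N=0 Z=0
after  8: x0=0xa9 x1=0x04 x2=0xa7 x3=0x1c x4=0x8b x5=0x8d  N=1 Z=0
after  9: x0=0xa9 x1=0x04 x2=0xa7 x3=0x1c x4=0x34 x5=0x8d  N=0 Z=0
-- IRQ taken; context saved, return-PC = 10 --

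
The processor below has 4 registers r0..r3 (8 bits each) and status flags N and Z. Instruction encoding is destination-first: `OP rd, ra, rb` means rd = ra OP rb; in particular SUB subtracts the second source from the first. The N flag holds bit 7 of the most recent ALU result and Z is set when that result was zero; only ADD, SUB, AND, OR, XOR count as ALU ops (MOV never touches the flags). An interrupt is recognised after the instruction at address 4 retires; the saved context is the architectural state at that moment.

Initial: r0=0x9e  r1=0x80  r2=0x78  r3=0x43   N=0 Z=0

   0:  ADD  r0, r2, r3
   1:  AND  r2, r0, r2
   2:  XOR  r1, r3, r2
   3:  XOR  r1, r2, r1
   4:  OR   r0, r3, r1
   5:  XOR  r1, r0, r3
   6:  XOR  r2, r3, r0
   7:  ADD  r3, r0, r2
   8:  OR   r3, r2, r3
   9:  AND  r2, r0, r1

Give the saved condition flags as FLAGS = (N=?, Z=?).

after  0: r0=0xbb r1=0x80 r2=0x78 r3=0x43  N=1 Z=0
after  1: r0=0xbb r1=0x80 r2=0x38 r3=0x43  N=0 Z=0
after  2: r0=0xbb r1=0x7b r2=0x38 r3=0x43  N=0 Z=0
after  3: r0=0xbb r1=0x43 r2=0x38 r3=0x43  N=0 Z=0
after  4: r0=0x43 r1=0x43 r2=0x38 r3=0x43  N=0 Z=0
-- IRQ taken; context saved, return-PC = 5 --

FLAGS = (N=0, Z=0)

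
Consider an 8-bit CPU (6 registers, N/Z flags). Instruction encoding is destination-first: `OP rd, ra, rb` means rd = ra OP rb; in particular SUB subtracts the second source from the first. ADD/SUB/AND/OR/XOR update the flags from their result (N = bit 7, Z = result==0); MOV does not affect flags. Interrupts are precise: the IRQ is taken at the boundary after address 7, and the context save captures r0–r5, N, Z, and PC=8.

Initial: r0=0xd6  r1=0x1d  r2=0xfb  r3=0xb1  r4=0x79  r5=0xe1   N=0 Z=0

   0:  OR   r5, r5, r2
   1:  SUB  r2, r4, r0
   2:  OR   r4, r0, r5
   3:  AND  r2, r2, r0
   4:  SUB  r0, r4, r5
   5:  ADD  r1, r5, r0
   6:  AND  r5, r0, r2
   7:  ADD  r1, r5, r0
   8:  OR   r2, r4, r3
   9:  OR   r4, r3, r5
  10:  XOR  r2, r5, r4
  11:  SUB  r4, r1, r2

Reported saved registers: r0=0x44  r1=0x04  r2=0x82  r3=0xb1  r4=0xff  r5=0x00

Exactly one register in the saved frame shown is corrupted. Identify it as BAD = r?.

after  0: r0=0xd6 r1=0x1d r2=0xfb r3=0xb1 r4=0x79 r5=0xfb  N=1 Z=0
after  1: r0=0xd6 r1=0x1d r2=0xa3 r3=0xb1 r4=0x79 r5=0xfb  N=1 Z=0
after  2: r0=0xd6 r1=0x1d r2=0xa3 r3=0xb1 r4=0xff r5=0xfb  N=1 Z=0
after  3: r0=0xd6 r1=0x1d r2=0x82 r3=0xb1 r4=0xff r5=0xfb  N=1 Z=0
after  4: r0=0x04 r1=0x1d r2=0x82 r3=0xb1 r4=0xff r5=0xfb  N=0 Z=0
after  5: r0=0x04 r1=0xff r2=0x82 r3=0xb1 r4=0xff r5=0xfb  N=1 Z=0
after  6: r0=0x04 r1=0xff r2=0x82 r3=0xb1 r4=0xff r5=0x00  N=0 Z=1
after  7: r0=0x04 r1=0x04 r2=0x82 r3=0xb1 r4=0xff r5=0x00  N=0 Z=0
-- IRQ taken; context saved, return-PC = 8 --
mismatch: r0: reported 0x44 vs actual 0x04

BAD = r0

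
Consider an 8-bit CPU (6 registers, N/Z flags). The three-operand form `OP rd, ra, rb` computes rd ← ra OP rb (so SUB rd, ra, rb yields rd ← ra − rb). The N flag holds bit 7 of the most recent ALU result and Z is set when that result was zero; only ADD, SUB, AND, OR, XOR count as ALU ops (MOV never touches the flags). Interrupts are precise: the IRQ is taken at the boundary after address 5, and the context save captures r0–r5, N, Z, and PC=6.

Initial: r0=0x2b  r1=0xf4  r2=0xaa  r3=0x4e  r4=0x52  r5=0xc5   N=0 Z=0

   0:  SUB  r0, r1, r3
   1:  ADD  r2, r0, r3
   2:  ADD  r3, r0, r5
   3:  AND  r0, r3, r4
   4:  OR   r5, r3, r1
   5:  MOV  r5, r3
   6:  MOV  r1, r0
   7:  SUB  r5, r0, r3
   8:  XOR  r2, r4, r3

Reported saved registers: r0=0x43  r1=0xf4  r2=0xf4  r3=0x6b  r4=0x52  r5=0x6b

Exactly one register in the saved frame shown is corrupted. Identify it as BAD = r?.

after  0: r0=0xa6 r1=0xf4 r2=0xaa r3=0x4e r4=0x52 r5=0xc5  N=1 Z=0
after  1: r0=0xa6 r1=0xf4 r2=0xf4 r3=0x4e r4=0x52 r5=0xc5  N=1 Z=0
after  2: r0=0xa6 r1=0xf4 r2=0xf4 r3=0x6b r4=0x52 r5=0xc5  N=0 Z=0
after  3: r0=0x42 r1=0xf4 r2=0xf4 r3=0x6b r4=0x52 r5=0xc5  N=0 Z=0
after  4: r0=0x42 r1=0xf4 r2=0xf4 r3=0x6b r4=0x52 r5=0xff  N=1 Z=0
after  5: r0=0x42 r1=0xf4 r2=0xf4 r3=0x6b r4=0x52 r5=0x6b  N=1 Z=0
-- IRQ taken; context saved, return-PC = 6 --
mismatch: r0: reported 0x43 vs actual 0x42

BAD = r0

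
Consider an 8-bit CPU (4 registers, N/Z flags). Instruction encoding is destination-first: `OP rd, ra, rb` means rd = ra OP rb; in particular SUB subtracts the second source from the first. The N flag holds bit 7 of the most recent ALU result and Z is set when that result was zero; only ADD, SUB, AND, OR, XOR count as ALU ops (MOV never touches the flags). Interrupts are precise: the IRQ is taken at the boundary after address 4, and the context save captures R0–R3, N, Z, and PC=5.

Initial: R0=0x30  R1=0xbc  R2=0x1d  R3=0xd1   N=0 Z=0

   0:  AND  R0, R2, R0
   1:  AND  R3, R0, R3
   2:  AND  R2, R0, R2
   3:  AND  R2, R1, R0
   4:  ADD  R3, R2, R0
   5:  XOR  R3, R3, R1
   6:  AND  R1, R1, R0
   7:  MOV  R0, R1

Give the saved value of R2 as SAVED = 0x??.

SAVED = 0x10

after  0: R0=0x10 R1=0xbc R2=0x1d R3=0xd1  N=0 Z=0
after  1: R0=0x10 R1=0xbc R2=0x1d R3=0x10  N=0 Z=0
after  2: R0=0x10 R1=0xbc R2=0x10 R3=0x10  N=0 Z=0
after  3: R0=0x10 R1=0xbc R2=0x10 R3=0x10  N=0 Z=0
after  4: R0=0x10 R1=0xbc R2=0x10 R3=0x20  N=0 Z=0
-- IRQ taken; context saved, return-PC = 5 --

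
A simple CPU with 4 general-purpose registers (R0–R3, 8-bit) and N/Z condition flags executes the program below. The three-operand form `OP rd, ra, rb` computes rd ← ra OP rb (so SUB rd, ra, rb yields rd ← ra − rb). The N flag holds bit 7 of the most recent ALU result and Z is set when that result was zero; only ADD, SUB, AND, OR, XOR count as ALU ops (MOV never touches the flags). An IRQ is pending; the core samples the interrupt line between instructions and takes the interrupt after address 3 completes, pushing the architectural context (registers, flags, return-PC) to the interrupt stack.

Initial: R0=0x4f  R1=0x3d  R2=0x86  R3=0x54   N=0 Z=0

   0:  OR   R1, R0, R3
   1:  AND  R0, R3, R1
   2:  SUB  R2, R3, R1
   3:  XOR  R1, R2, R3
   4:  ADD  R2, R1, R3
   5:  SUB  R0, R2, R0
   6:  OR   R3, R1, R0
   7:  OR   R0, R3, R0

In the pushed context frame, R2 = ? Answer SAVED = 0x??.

after  0: R0=0x4f R1=0x5f R2=0x86 R3=0x54  N=0 Z=0
after  1: R0=0x54 R1=0x5f R2=0x86 R3=0x54  N=0 Z=0
after  2: R0=0x54 R1=0x5f R2=0xf5 R3=0x54  N=1 Z=0
after  3: R0=0x54 R1=0xa1 R2=0xf5 R3=0x54  N=1 Z=0
-- IRQ taken; context saved, return-PC = 4 --

SAVED = 0xf5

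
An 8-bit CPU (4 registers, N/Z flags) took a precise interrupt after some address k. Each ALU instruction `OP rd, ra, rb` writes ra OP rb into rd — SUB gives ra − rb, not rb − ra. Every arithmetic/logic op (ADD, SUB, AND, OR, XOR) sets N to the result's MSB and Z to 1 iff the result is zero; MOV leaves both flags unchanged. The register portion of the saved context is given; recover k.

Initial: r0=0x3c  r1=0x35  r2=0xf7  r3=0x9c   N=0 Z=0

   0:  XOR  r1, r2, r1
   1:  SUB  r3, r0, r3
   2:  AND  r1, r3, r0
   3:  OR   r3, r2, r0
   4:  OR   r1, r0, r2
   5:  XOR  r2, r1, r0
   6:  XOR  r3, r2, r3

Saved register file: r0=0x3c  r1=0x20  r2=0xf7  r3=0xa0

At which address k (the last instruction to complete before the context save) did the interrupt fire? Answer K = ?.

K = 2

after  0: r0=0x3c r1=0xc2 r2=0xf7 r3=0x9c  N=1 Z=0
after  1: r0=0x3c r1=0xc2 r2=0xf7 r3=0xa0  N=1 Z=0
after  2: r0=0x3c r1=0x20 r2=0xf7 r3=0xa0  N=0 Z=0
-- IRQ taken; context saved, return-PC = 3 --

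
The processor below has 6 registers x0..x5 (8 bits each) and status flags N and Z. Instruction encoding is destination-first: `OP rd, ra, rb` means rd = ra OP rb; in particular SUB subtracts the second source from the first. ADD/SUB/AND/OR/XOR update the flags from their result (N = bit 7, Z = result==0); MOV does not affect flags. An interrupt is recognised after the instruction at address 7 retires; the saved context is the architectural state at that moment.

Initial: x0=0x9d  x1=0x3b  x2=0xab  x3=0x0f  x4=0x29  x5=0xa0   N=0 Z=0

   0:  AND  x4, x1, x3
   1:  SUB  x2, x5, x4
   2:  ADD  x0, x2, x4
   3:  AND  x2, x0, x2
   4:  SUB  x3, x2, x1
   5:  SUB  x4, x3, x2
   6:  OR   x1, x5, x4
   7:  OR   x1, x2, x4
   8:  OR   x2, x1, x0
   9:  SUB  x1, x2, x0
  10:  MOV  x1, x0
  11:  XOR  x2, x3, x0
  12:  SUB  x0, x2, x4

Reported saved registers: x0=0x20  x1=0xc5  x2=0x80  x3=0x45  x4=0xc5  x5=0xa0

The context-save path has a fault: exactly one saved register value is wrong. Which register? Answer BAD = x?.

after  0: x0=0x9d x1=0x3b x2=0xab x3=0x0f x4=0x0b x5=0xa0  N=0 Z=0
after  1: x0=0x9d x1=0x3b x2=0x95 x3=0x0f x4=0x0b x5=0xa0  N=1 Z=0
after  2: x0=0xa0 x1=0x3b x2=0x95 x3=0x0f x4=0x0b x5=0xa0  N=1 Z=0
after  3: x0=0xa0 x1=0x3b x2=0x80 x3=0x0f x4=0x0b x5=0xa0  N=1 Z=0
after  4: x0=0xa0 x1=0x3b x2=0x80 x3=0x45 x4=0x0b x5=0xa0  N=0 Z=0
after  5: x0=0xa0 x1=0x3b x2=0x80 x3=0x45 x4=0xc5 x5=0xa0  N=1 Z=0
after  6: x0=0xa0 x1=0xe5 x2=0x80 x3=0x45 x4=0xc5 x5=0xa0  N=1 Z=0
after  7: x0=0xa0 x1=0xc5 x2=0x80 x3=0x45 x4=0xc5 x5=0xa0  N=1 Z=0
-- IRQ taken; context saved, return-PC = 8 --
mismatch: x0: reported 0x20 vs actual 0xa0

BAD = x0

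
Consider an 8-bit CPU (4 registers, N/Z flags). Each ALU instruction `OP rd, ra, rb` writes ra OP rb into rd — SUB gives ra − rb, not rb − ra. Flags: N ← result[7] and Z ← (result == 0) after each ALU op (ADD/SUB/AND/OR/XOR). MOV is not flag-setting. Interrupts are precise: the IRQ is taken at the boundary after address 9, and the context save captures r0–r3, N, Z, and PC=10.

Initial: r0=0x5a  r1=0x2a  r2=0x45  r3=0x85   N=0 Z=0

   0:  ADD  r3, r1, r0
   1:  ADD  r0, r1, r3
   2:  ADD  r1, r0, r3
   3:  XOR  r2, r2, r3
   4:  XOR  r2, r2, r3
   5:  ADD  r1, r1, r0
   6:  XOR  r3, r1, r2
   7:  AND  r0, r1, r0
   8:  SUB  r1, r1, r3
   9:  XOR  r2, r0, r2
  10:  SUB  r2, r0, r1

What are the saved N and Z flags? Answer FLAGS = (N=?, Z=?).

after  0: r0=0x5a r1=0x2a r2=0x45 r3=0x84  N=1 Z=0
after  1: r0=0xae r1=0x2a r2=0x45 r3=0x84  N=1 Z=0
after  2: r0=0xae r1=0x32 r2=0x45 r3=0x84  N=0 Z=0
after  3: r0=0xae r1=0x32 r2=0xc1 r3=0x84  N=1 Z=0
after  4: r0=0xae r1=0x32 r2=0x45 r3=0x84  N=0 Z=0
after  5: r0=0xae r1=0xe0 r2=0x45 r3=0x84  N=1 Z=0
after  6: r0=0xae r1=0xe0 r2=0x45 r3=0xa5  N=1 Z=0
after  7: r0=0xa0 r1=0xe0 r2=0x45 r3=0xa5  N=1 Z=0
after  8: r0=0xa0 r1=0x3b r2=0x45 r3=0xa5  N=0 Z=0
after  9: r0=0xa0 r1=0x3b r2=0xe5 r3=0xa5  N=1 Z=0
-- IRQ taken; context saved, return-PC = 10 --

FLAGS = (N=1, Z=0)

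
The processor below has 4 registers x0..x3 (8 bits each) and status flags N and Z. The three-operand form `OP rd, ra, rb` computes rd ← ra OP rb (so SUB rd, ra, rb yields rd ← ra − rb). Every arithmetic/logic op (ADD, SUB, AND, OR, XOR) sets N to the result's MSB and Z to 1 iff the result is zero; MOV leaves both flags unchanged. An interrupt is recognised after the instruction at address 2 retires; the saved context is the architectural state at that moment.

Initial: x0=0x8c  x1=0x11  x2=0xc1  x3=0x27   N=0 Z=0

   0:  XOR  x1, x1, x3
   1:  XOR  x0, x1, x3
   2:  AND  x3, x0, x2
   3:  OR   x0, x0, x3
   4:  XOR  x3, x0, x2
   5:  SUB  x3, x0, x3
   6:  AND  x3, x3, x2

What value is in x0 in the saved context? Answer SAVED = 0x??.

SAVED = 0x11

after  0: x0=0x8c x1=0x36 x2=0xc1 x3=0x27  N=0 Z=0
after  1: x0=0x11 x1=0x36 x2=0xc1 x3=0x27  N=0 Z=0
after  2: x0=0x11 x1=0x36 x2=0xc1 x3=0x01  N=0 Z=0
-- IRQ taken; context saved, return-PC = 3 --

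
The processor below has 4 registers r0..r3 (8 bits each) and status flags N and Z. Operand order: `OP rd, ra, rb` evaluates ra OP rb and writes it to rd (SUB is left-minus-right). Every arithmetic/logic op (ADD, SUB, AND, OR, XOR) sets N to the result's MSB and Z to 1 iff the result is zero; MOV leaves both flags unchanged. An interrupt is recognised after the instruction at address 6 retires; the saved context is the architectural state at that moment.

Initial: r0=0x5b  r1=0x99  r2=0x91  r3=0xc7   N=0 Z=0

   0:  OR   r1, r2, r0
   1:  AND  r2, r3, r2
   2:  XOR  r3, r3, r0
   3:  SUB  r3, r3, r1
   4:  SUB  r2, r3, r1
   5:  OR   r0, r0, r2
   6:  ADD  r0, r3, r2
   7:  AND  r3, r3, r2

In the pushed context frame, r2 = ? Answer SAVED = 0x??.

SAVED = 0xe6

after  0: r0=0x5b r1=0xdb r2=0x91 r3=0xc7  N=1 Z=0
after  1: r0=0x5b r1=0xdb r2=0x81 r3=0xc7  N=1 Z=0
after  2: r0=0x5b r1=0xdb r2=0x81 r3=0x9c  N=1 Z=0
after  3: r0=0x5b r1=0xdb r2=0x81 r3=0xc1  N=1 Z=0
after  4: r0=0x5b r1=0xdb r2=0xe6 r3=0xc1  N=1 Z=0
after  5: r0=0xff r1=0xdb r2=0xe6 r3=0xc1  N=1 Z=0
after  6: r0=0xa7 r1=0xdb r2=0xe6 r3=0xc1  N=1 Z=0
-- IRQ taken; context saved, return-PC = 7 --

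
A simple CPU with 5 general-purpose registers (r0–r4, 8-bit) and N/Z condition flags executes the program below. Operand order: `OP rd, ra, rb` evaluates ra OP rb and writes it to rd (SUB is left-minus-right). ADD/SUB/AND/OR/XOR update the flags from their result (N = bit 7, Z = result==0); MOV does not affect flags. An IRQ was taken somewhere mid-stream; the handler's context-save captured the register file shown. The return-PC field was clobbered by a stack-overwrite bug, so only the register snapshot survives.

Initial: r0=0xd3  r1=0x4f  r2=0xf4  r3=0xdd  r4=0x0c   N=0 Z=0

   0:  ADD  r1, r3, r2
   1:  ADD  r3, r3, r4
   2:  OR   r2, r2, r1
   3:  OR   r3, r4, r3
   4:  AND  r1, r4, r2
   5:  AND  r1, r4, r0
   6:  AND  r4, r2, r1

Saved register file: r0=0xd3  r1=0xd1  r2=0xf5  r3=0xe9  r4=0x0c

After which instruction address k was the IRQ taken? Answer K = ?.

K = 2

after  0: r0=0xd3 r1=0xd1 r2=0xf4 r3=0xdd r4=0x0c  N=1 Z=0
after  1: r0=0xd3 r1=0xd1 r2=0xf4 r3=0xe9 r4=0x0c  N=1 Z=0
after  2: r0=0xd3 r1=0xd1 r2=0xf5 r3=0xe9 r4=0x0c  N=1 Z=0
-- IRQ taken; context saved, return-PC = 3 --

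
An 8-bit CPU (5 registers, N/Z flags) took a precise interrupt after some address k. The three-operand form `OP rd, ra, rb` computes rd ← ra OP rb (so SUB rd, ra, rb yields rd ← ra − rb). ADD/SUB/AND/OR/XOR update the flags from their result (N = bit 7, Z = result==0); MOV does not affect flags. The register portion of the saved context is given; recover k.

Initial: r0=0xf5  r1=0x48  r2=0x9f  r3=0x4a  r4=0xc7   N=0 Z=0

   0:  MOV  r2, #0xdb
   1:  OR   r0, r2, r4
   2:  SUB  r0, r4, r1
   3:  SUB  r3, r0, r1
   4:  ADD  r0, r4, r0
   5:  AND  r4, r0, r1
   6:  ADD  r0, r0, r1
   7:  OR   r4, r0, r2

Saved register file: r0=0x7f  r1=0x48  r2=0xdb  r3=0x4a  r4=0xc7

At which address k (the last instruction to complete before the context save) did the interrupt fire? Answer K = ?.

after  0: r0=0xf5 r1=0x48 r2=0xdb r3=0x4a r4=0xc7  N=0 Z=0
after  1: r0=0xdf r1=0x48 r2=0xdb r3=0x4a r4=0xc7  N=1 Z=0
after  2: r0=0x7f r1=0x48 r2=0xdb r3=0x4a r4=0xc7  N=0 Z=0
-- IRQ taken; context saved, return-PC = 3 --

K = 2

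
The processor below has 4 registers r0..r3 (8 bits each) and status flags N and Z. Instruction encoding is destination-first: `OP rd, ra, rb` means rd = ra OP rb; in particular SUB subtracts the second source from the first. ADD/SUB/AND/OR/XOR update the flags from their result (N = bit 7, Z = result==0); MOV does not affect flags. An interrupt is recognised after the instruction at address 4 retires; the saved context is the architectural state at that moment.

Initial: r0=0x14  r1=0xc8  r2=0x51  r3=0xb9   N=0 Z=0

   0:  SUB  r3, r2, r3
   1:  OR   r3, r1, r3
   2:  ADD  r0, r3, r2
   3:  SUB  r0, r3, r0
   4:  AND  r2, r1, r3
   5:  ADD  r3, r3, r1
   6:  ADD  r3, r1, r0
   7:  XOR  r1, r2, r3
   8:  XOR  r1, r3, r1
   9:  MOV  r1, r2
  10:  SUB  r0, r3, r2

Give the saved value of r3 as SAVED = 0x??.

after  0: r0=0x14 r1=0xc8 r2=0x51 r3=0x98  N=1 Z=0
after  1: r0=0x14 r1=0xc8 r2=0x51 r3=0xd8  N=1 Z=0
after  2: r0=0x29 r1=0xc8 r2=0x51 r3=0xd8  N=0 Z=0
after  3: r0=0xaf r1=0xc8 r2=0x51 r3=0xd8  N=1 Z=0
after  4: r0=0xaf r1=0xc8 r2=0xc8 r3=0xd8  N=1 Z=0
-- IRQ taken; context saved, return-PC = 5 --

SAVED = 0xd8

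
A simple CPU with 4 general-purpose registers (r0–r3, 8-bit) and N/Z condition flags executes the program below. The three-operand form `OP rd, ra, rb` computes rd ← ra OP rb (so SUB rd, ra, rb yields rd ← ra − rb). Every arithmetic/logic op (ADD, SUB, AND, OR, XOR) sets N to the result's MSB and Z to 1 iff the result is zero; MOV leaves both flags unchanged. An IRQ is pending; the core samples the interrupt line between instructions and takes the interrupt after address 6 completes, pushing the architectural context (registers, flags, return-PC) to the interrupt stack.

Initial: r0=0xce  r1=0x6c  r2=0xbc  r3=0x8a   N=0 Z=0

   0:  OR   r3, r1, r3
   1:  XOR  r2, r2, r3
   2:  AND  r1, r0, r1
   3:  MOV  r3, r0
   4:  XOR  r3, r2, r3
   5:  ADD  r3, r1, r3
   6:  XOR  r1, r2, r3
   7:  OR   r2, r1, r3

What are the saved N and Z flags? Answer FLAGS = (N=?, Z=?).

FLAGS = (N=1, Z=0)

after  0: r0=0xce r1=0x6c r2=0xbc r3=0xee  N=1 Z=0
after  1: r0=0xce r1=0x6c r2=0x52 r3=0xee  N=0 Z=0
after  2: r0=0xce r1=0x4c r2=0x52 r3=0xee  N=0 Z=0
after  3: r0=0xce r1=0x4c r2=0x52 r3=0xce  N=0 Z=0
after  4: r0=0xce r1=0x4c r2=0x52 r3=0x9c  N=1 Z=0
after  5: r0=0xce r1=0x4c r2=0x52 r3=0xe8  N=1 Z=0
after  6: r0=0xce r1=0xba r2=0x52 r3=0xe8  N=1 Z=0
-- IRQ taken; context saved, return-PC = 7 --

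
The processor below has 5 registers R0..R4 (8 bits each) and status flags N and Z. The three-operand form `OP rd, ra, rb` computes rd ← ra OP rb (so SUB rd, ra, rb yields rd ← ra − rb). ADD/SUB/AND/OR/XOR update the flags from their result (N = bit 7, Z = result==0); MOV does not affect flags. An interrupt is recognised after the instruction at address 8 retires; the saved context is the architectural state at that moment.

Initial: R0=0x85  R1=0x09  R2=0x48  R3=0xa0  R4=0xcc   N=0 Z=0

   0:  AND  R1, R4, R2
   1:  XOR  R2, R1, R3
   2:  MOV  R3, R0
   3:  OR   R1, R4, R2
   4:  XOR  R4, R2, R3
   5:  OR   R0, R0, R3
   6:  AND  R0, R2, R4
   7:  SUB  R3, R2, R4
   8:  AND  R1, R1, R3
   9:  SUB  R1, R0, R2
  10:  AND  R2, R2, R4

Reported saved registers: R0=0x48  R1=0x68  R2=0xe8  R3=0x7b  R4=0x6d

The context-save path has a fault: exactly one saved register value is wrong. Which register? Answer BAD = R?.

BAD = R0

after  0: R0=0x85 R1=0x48 R2=0x48 R3=0xa0 R4=0xcc  N=0 Z=0
after  1: R0=0x85 R1=0x48 R2=0xe8 R3=0xa0 R4=0xcc  N=1 Z=0
after  2: R0=0x85 R1=0x48 R2=0xe8 R3=0x85 R4=0xcc  N=1 Z=0
after  3: R0=0x85 R1=0xec R2=0xe8 R3=0x85 R4=0xcc  N=1 Z=0
after  4: R0=0x85 R1=0xec R2=0xe8 R3=0x85 R4=0x6d  N=0 Z=0
after  5: R0=0x85 R1=0xec R2=0xe8 R3=0x85 R4=0x6d  N=1 Z=0
after  6: R0=0x68 R1=0xec R2=0xe8 R3=0x85 R4=0x6d  N=0 Z=0
after  7: R0=0x68 R1=0xec R2=0xe8 R3=0x7b R4=0x6d  N=0 Z=0
after  8: R0=0x68 R1=0x68 R2=0xe8 R3=0x7b R4=0x6d  N=0 Z=0
-- IRQ taken; context saved, return-PC = 9 --
mismatch: R0: reported 0x48 vs actual 0x68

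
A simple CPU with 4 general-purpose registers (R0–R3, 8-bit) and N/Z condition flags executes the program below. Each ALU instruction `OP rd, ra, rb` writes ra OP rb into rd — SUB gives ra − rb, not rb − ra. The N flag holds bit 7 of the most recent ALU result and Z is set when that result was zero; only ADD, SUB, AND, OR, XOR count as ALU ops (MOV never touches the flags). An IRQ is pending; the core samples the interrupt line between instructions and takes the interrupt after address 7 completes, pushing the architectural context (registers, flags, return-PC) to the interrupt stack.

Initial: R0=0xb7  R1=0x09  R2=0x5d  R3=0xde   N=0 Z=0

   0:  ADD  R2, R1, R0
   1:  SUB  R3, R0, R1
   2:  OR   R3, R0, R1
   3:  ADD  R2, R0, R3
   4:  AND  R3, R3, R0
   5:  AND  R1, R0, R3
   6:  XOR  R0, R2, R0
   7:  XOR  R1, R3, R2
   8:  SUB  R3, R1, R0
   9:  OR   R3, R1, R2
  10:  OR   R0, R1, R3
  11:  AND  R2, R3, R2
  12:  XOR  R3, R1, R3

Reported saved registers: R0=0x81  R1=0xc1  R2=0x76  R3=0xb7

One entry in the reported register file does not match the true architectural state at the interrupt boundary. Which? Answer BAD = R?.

after  0: R0=0xb7 R1=0x09 R2=0xc0 R3=0xde  N=1 Z=0
after  1: R0=0xb7 R1=0x09 R2=0xc0 R3=0xae  N=1 Z=0
after  2: R0=0xb7 R1=0x09 R2=0xc0 R3=0xbf  N=1 Z=0
after  3: R0=0xb7 R1=0x09 R2=0x76 R3=0xbf  N=0 Z=0
after  4: R0=0xb7 R1=0x09 R2=0x76 R3=0xb7  N=1 Z=0
after  5: R0=0xb7 R1=0xb7 R2=0x76 R3=0xb7  N=1 Z=0
after  6: R0=0xc1 R1=0xb7 R2=0x76 R3=0xb7  N=1 Z=0
after  7: R0=0xc1 R1=0xc1 R2=0x76 R3=0xb7  N=1 Z=0
-- IRQ taken; context saved, return-PC = 8 --
mismatch: R0: reported 0x81 vs actual 0xc1

BAD = R0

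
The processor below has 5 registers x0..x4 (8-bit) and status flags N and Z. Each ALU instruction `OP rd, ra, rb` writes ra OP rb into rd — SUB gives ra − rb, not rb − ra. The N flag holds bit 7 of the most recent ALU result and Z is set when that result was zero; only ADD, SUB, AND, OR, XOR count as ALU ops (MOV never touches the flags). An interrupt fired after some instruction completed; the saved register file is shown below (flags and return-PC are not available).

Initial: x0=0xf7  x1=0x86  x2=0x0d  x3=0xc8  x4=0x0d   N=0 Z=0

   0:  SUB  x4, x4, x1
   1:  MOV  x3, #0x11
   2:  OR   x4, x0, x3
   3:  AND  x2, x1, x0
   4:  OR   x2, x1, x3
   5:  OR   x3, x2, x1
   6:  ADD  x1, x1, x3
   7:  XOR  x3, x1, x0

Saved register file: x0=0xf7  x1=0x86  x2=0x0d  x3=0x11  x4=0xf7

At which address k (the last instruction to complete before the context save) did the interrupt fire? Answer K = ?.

after  0: x0=0xf7 x1=0x86 x2=0x0d x3=0xc8 x4=0x87  N=1 Z=0
after  1: x0=0xf7 x1=0x86 x2=0x0d x3=0x11 x4=0x87  N=1 Z=0
after  2: x0=0xf7 x1=0x86 x2=0x0d x3=0x11 x4=0xf7  N=1 Z=0
-- IRQ taken; context saved, return-PC = 3 --

K = 2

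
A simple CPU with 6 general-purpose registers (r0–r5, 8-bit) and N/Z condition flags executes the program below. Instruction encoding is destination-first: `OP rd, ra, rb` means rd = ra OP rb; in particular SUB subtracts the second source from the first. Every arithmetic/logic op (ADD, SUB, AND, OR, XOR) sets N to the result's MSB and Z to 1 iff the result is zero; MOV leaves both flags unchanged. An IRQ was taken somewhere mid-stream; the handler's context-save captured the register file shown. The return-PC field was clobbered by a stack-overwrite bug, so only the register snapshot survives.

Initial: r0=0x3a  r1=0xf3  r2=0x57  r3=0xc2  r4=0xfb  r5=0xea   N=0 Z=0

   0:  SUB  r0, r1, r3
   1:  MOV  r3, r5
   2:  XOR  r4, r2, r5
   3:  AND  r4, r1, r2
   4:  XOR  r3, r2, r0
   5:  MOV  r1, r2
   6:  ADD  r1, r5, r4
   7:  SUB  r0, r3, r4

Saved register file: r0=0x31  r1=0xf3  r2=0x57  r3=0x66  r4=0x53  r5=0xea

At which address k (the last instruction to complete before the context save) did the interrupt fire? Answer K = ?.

K = 4

after  0: r0=0x31 r1=0xf3 r2=0x57 r3=0xc2 r4=0xfb r5=0xea  N=0 Z=0
after  1: r0=0x31 r1=0xf3 r2=0x57 r3=0xea r4=0xfb r5=0xea  N=0 Z=0
after  2: r0=0x31 r1=0xf3 r2=0x57 r3=0xea r4=0xbd r5=0xea  N=1 Z=0
after  3: r0=0x31 r1=0xf3 r2=0x57 r3=0xea r4=0x53 r5=0xea  N=0 Z=0
after  4: r0=0x31 r1=0xf3 r2=0x57 r3=0x66 r4=0x53 r5=0xea  N=0 Z=0
-- IRQ taken; context saved, return-PC = 5 --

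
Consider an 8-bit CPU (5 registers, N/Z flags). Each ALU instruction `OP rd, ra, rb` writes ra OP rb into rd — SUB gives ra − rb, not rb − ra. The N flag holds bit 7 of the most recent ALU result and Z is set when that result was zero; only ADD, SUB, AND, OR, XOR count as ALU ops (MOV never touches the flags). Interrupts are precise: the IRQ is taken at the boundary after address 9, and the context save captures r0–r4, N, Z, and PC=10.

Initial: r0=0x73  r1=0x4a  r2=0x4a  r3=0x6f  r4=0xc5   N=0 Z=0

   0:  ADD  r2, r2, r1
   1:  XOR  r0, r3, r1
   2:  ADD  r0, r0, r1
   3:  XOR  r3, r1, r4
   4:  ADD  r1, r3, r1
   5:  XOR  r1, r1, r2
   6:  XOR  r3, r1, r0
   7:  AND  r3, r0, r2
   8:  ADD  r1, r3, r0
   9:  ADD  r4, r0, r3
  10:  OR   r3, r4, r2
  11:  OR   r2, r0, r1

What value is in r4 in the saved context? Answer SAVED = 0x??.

after  0: r0=0x73 r1=0x4a r2=0x94 r3=0x6f r4=0xc5  N=1 Z=0
after  1: r0=0x25 r1=0x4a r2=0x94 r3=0x6f r4=0xc5  N=0 Z=0
after  2: r0=0x6f r1=0x4a r2=0x94 r3=0x6f r4=0xc5  N=0 Z=0
after  3: r0=0x6f r1=0x4a r2=0x94 r3=0x8f r4=0xc5  N=1 Z=0
after  4: r0=0x6f r1=0xd9 r2=0x94 r3=0x8f r4=0xc5  N=1 Z=0
after  5: r0=0x6f r1=0x4d r2=0x94 r3=0x8f r4=0xc5  N=0 Z=0
after  6: r0=0x6f r1=0x4d r2=0x94 r3=0x22 r4=0xc5  N=0 Z=0
after  7: r0=0x6f r1=0x4d r2=0x94 r3=0x04 r4=0xc5  N=0 Z=0
after  8: r0=0x6f r1=0x73 r2=0x94 r3=0x04 r4=0xc5  N=0 Z=0
after  9: r0=0x6f r1=0x73 r2=0x94 r3=0x04 r4=0x73  N=0 Z=0
-- IRQ taken; context saved, return-PC = 10 --

SAVED = 0x73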